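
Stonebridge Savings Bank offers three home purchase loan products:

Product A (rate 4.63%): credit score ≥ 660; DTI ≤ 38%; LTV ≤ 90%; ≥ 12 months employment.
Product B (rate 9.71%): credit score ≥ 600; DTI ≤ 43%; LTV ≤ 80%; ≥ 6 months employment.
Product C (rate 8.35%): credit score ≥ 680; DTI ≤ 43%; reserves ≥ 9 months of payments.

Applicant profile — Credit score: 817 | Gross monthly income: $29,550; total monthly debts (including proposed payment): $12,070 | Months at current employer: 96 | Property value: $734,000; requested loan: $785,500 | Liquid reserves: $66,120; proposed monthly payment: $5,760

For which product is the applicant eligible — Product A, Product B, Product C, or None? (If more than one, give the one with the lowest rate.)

DTI = 12,070/29,550 = 40.8%.
LTV = 785,500/734,000 = 107%.
Reserves = 66,120/5,760 = 11.5 months.
Product A: score 817 ≥ 660; DTI 40.8% > 38%; LTV 107% > 90%; employment 96 ≥ 12 mo → does not qualify.
Product B: score 817 ≥ 600; DTI 40.8% ≤ 43%; LTV 107% > 80%; employment 96 ≥ 6 mo → does not qualify.
Product C: score 817 ≥ 680; DTI 40.8% ≤ 43%; reserves 11.5 ≥ 9 mo → qualifies.

Product C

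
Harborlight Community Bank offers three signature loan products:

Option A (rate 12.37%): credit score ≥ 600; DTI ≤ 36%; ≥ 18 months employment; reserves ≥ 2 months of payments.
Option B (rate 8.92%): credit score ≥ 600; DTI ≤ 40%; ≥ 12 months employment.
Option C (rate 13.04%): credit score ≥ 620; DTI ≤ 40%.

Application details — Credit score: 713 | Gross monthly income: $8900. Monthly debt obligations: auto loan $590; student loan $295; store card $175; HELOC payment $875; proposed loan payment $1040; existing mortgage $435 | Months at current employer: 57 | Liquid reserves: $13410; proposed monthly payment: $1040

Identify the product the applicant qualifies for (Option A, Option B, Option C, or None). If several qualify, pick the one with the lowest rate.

Total debts = (590 + 295 + 175 + 875 + 1,040 + 435) = 3,410; DTI = 3,410/8,900 = 38.3%.
Reserves = 13,410/1,040 = 12.9 months.
Option A: score 713 ≥ 600; DTI 38.3% > 36%; employment 57 ≥ 18 mo; reserves 12.9 ≥ 2 mo → does not qualify.
Option B: score 713 ≥ 600; DTI 38.3% ≤ 40%; employment 57 ≥ 12 mo → qualifies.
Option C: score 713 ≥ 620; DTI 38.3% ≤ 40% → qualifies.
Qualifying: Option B, Option C. Lowest rate is 8.92% → Option B.

Option B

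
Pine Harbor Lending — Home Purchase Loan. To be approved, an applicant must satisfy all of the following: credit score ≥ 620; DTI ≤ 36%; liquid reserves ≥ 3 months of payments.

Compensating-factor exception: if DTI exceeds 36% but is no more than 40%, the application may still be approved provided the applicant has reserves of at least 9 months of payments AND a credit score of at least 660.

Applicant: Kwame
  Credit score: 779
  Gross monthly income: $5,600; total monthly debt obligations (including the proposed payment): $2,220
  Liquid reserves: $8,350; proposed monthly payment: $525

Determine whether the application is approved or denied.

Credit score 779 ≥ 620 (meets base)
DTI = 2,220/5,600 = 39.6% > 36% — standard DTI limit exceeded.
Reserves = 8,350/525 = 15.9 months ≥ 3
39.6% falls in the override range (36%–40%), so the compensating-factor test applies.
Override check — reserves: 15.9 mo (ok); score: 779 (ok).
Both compensating conditions met → exception applies.

Approved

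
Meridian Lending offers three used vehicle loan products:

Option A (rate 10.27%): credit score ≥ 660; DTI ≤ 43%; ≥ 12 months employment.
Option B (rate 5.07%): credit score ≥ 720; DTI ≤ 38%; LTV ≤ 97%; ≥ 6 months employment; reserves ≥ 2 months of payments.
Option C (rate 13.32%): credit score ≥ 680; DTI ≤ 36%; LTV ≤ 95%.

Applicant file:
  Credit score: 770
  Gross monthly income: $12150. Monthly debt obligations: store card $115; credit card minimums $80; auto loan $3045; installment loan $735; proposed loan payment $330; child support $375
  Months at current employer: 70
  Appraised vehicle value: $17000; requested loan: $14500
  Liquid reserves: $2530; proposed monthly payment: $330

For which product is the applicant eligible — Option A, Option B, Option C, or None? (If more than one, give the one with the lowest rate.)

Option A

Total debts = (115 + 80 + 3,045 + 735 + 330 + 375) = 4,680; DTI = 4,680/12,150 = 38.5%.
LTV = 14,500/17,000 = 85.3%.
Reserves = 2,530/330 = 7.7 months.
Option A: score 770 ≥ 660; DTI 38.5% ≤ 43%; employment 70 ≥ 12 mo → qualifies.
Option B: score 770 ≥ 720; DTI 38.5% > 38%; LTV 85.3% ≤ 97%; employment 70 ≥ 6 mo; reserves 7.7 ≥ 2 mo → does not qualify.
Option C: score 770 ≥ 680; DTI 38.5% > 36%; LTV 85.3% ≤ 95% → does not qualify.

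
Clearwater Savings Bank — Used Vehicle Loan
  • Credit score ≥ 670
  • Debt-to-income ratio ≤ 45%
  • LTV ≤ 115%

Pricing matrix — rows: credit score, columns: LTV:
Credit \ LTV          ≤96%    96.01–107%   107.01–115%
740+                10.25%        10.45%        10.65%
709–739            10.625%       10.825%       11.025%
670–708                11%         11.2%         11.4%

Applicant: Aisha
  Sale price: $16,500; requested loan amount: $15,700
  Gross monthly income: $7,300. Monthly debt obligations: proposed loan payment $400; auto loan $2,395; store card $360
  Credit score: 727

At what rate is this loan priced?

10.625%

Credit score 727 ≥ 670; Total monthly debts = (400 + 2,395 + 360) = 3,155. DTI = 3,155/7,300 = 43.2% ≤ 45%
LTV: 15,700 ÷ 16,500 = 95.2%, within 115% cap
Score 727 is in the 709–739 band; LTV 95.2% is in the ≤96% band → 10.625%.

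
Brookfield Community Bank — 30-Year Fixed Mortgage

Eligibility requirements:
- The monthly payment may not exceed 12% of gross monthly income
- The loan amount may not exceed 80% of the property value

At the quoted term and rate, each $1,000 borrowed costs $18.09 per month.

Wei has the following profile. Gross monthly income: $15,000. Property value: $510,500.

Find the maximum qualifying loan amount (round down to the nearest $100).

Payment cap: 12% × $15,000 = $1,800/month.
At $18.09 per $1,000, that supports 1,800/18.09 × 1,000 ≈ $99,502 → $99,500.
LTV cap: 80% × $510,500 = $408,400 → $408,400.
Binding constraint: payment-to-income.

$99,500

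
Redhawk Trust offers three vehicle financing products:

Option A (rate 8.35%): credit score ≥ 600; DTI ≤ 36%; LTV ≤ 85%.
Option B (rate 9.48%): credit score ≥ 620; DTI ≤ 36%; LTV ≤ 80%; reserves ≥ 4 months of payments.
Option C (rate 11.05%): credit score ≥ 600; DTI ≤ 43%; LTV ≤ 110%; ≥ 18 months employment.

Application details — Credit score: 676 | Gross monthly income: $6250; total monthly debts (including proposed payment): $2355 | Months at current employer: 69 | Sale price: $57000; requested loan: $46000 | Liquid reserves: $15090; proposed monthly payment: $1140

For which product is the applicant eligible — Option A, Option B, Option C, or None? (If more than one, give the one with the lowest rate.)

Option C

DTI = 2,355/6,250 = 37.7%.
LTV = 46,000/57,000 = 80.7%.
Reserves = 15,090/1,140 = 13.2 months.
Option A: score 676 ≥ 600; DTI 37.7% > 36%; LTV 80.7% ≤ 85% → does not qualify.
Option B: score 676 ≥ 620; DTI 37.7% > 36%; LTV 80.7% > 80%; reserves 13.2 ≥ 4 mo → does not qualify.
Option C: score 676 ≥ 600; DTI 37.7% ≤ 43%; LTV 80.7% ≤ 110%; employment 69 ≥ 18 mo → qualifies.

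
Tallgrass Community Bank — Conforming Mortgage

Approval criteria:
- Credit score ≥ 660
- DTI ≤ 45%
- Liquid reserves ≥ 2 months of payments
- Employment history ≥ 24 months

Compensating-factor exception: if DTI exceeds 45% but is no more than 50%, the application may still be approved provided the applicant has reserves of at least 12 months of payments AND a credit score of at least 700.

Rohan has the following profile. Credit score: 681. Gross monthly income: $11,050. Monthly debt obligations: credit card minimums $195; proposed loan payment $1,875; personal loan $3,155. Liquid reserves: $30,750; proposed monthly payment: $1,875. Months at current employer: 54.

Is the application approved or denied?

Credit score 681 ≥ 660 (meets base)
Total debts = (195 + 1,875 + 3,155) = 5,225. DTI = 5,225/11,050 = 47.3% > 45% — standard DTI limit exceeded.
Reserves: 30,750 ÷ 1,875 = 16.4 months (meets 2-month minimum)
Employment 54 ≥ 24 months
47.3% falls in the override range (45%–50%), so the compensating-factor test applies.
Override check — reserves: 16.4 mo (ok); score: 681 (below 700).
Compensating-factor requirement not fully met.

Denied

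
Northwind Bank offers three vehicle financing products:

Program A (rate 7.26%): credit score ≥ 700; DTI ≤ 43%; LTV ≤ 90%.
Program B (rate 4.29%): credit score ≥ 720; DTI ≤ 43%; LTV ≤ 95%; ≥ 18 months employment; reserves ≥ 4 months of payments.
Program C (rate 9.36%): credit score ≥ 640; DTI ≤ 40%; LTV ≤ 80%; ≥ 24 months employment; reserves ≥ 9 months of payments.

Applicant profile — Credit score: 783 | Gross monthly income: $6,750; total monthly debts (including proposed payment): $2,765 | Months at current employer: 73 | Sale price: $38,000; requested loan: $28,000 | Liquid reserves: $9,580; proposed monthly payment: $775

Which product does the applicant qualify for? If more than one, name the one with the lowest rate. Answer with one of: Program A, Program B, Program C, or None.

DTI = 2,765/6,750 = 41%.
LTV = 28,000/38,000 = 73.7%.
Reserves = 9,580/775 = 12.4 months.
Program A: score 783 ≥ 700; DTI 41% ≤ 43%; LTV 73.7% ≤ 90% → qualifies.
Program B: score 783 ≥ 720; DTI 41% ≤ 43%; LTV 73.7% ≤ 95%; employment 73 ≥ 18 mo; reserves 12.4 ≥ 4 mo → qualifies.
Program C: score 783 ≥ 640; DTI 41% > 40%; LTV 73.7% ≤ 80%; employment 73 ≥ 24 mo; reserves 12.4 ≥ 9 mo → does not qualify.
Qualifying: Program A, Program B. Lowest rate is 4.29% → Program B.

Program B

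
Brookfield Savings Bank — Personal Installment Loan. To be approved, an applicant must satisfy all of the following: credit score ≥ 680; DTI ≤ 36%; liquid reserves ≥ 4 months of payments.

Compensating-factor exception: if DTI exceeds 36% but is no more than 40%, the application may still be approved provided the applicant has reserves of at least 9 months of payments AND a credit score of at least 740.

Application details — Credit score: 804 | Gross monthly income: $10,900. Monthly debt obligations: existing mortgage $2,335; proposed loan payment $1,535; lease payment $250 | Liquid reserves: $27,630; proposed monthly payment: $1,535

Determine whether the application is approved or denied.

Credit score 804 ≥ 680 (meets base)
Total debts = (2,335 + 1,535 + 250) = 4,120. DTI: 4,120 ÷ 10,900 = 37.8%, over the 36% base limit.
Liquid reserves cover 27,630/1,535 = 18.0 months — ≥ 4 required
37.8% falls in the override range (36%–40%), so the compensating-factor test applies.
Override check — reserves: 18.0 mo (ok); score: 804 (ok).
Both compensating conditions met → exception applies.

Approved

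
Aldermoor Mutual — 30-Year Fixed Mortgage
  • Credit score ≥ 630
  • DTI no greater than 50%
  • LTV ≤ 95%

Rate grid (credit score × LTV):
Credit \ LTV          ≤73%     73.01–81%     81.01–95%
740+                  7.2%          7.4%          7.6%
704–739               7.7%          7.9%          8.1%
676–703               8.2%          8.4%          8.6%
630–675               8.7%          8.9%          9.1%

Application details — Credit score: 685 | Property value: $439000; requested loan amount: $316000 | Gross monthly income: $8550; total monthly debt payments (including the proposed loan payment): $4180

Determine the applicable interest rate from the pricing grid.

8.2%

Credit score 685 ≥ 630; DTI = 4,180/8,550 = 48.9% ≤ 50%
LTV: 316,000 ÷ 439,000 = 72%, within 95% cap
Credit 685 → row 676–703; LTV 72% → column ≤73%. Grid cell → 8.2%.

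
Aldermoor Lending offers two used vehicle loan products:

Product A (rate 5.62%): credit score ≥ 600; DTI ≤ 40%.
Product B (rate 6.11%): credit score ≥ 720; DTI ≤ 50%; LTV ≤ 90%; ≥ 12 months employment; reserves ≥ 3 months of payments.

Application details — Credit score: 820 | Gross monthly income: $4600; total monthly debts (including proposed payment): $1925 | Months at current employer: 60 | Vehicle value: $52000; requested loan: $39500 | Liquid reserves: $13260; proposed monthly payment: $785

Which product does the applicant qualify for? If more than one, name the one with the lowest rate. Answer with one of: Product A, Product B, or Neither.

Product B

DTI = 1,925/4,600 = 41.8%.
LTV = 39,500/52,000 = 76%.
Reserves = 13,260/785 = 16.9 months.
Product A: score 820 ≥ 600; DTI 41.8% > 40% → does not qualify.
Product B: score 820 ≥ 720; DTI 41.8% ≤ 50%; LTV 76% ≤ 90%; employment 60 ≥ 12 mo; reserves 16.9 ≥ 3 mo → qualifies.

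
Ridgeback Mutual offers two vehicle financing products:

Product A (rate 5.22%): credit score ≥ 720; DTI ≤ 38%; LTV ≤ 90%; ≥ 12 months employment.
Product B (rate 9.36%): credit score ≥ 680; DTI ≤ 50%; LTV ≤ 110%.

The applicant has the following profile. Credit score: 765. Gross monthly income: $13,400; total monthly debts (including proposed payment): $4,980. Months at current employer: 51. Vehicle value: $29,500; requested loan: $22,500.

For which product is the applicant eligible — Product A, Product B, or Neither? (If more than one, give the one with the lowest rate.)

DTI = 4,980/13,400 = 37.2%.
LTV = 22,500/29,500 = 76.3%.
Product A: score 765 ≥ 720; DTI 37.2% ≤ 38%; LTV 76.3% ≤ 90%; employment 51 ≥ 12 mo → qualifies.
Product B: score 765 ≥ 680; DTI 37.2% ≤ 50%; LTV 76.3% ≤ 110% → qualifies.
Qualifying: Product A, Product B. Lowest rate is 5.22% → Product A.

Product A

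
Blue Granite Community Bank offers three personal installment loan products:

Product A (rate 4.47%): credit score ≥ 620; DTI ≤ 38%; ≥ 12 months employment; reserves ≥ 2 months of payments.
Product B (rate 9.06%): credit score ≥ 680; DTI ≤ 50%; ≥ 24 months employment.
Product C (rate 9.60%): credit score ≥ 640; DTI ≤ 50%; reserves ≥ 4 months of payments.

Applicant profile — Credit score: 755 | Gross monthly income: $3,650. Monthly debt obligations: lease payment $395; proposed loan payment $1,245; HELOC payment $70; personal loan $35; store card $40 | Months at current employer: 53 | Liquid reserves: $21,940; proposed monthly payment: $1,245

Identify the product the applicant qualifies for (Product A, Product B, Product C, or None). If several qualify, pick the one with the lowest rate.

Total debts = (395 + 1,245 + 70 + 35 + 40) = 1,785; DTI = 1,785/3,650 = 48.9%.
Reserves = 21,940/1,245 = 17.6 months.
Product A: score 755 ≥ 620; DTI 48.9% > 38%; employment 53 ≥ 12 mo; reserves 17.6 ≥ 2 mo → does not qualify.
Product B: score 755 ≥ 680; DTI 48.9% ≤ 50%; employment 53 ≥ 24 mo → qualifies.
Product C: score 755 ≥ 640; DTI 48.9% ≤ 50%; reserves 17.6 ≥ 4 mo → qualifies.
Qualifying: Product B, Product C. Lowest rate is 9.06% → Product B.

Product B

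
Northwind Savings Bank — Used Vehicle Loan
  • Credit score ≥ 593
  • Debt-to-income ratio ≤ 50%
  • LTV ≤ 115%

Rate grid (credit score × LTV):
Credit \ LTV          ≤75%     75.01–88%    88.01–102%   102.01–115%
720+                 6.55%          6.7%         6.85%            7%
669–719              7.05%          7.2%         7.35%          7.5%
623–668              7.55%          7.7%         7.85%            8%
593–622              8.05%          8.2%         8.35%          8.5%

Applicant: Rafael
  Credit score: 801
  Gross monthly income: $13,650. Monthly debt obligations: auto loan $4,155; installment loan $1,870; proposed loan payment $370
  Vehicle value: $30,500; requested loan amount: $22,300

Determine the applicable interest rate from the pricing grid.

6.55%

Credit score 801 ≥ 593; Total monthly debts = (4,155 + 1,870 + 370) = 6,395. DTI: 6,395 ÷ 13,650 = 46.8%, within the 50% cap
LTV = 22,300/30,500 = 73.1% ≤ 115%
Credit 801 → row 720+; LTV 73.1% → column ≤75%. Grid cell → 6.55%.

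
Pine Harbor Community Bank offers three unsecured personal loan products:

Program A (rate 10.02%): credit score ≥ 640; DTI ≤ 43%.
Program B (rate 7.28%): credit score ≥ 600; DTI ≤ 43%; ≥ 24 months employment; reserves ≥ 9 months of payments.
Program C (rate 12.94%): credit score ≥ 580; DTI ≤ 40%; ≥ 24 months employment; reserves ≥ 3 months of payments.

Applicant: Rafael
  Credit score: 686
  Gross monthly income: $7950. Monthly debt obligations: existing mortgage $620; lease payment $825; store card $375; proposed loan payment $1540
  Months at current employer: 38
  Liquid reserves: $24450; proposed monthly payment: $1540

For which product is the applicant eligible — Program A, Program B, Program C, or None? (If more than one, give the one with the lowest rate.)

Total debts = (620 + 825 + 375 + 1,540) = 3,360; DTI = 3,360/7,950 = 42.3%.
Reserves = 24,450/1,540 = 15.9 months.
Program A: score 686 ≥ 640; DTI 42.3% ≤ 43% → qualifies.
Program B: score 686 ≥ 600; DTI 42.3% ≤ 43%; employment 38 ≥ 24 mo; reserves 15.9 ≥ 9 mo → qualifies.
Program C: score 686 ≥ 580; DTI 42.3% > 40%; employment 38 ≥ 24 mo; reserves 15.9 ≥ 3 mo → does not qualify.
Qualifying: Program A, Program B. Lowest rate is 7.28% → Program B.

Program B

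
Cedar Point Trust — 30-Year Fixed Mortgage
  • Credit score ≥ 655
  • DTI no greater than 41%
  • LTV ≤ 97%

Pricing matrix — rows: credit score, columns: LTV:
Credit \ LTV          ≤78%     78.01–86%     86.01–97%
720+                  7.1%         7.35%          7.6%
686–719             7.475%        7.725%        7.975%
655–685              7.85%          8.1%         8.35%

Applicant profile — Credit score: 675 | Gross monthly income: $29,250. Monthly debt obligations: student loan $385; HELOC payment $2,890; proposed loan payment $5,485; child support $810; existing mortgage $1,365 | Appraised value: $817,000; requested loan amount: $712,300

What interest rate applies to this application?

8.35%

Credit score 675 ≥ 655; Total monthly debts = (385 + 2,890 + 5,485 + 810 + 1,365) = 10,935. DTI = 10,935/29,250 = 37.4% ≤ 41%
Loan-to-value = 712,300/817,000 = 87.2% — pass (97% max)
Credit 675 → row 655–685; LTV 87.2% → column 86.01–97%. Grid cell → 8.35%.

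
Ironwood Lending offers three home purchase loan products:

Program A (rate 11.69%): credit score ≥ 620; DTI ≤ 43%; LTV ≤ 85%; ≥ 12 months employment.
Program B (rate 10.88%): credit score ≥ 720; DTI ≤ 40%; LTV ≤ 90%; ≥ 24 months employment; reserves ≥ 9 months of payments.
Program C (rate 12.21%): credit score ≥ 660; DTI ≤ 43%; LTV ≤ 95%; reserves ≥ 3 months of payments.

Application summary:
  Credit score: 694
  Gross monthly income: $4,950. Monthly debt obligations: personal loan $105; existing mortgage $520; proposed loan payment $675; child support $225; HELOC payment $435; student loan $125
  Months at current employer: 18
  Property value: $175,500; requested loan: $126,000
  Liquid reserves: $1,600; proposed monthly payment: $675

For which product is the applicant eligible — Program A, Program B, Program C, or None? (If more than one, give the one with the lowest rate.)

Total debts = (105 + 520 + 675 + 225 + 435 + 125) = 2,085; DTI = 2,085/4,950 = 42.1%.
LTV = 126,000/175,500 = 71.8%.
Reserves = 1,600/675 = 2.4 months.
Program A: score 694 ≥ 620; DTI 42.1% ≤ 43%; LTV 71.8% ≤ 85%; employment 18 ≥ 12 mo → qualifies.
Program B: score 694 < 720; DTI 42.1% > 40%; LTV 71.8% ≤ 90%; employment 18 < 24 mo; reserves 2.4 < 9 mo → does not qualify.
Program C: score 694 ≥ 660; DTI 42.1% ≤ 43%; LTV 71.8% ≤ 95%; reserves 2.4 < 3 mo → does not qualify.

Program A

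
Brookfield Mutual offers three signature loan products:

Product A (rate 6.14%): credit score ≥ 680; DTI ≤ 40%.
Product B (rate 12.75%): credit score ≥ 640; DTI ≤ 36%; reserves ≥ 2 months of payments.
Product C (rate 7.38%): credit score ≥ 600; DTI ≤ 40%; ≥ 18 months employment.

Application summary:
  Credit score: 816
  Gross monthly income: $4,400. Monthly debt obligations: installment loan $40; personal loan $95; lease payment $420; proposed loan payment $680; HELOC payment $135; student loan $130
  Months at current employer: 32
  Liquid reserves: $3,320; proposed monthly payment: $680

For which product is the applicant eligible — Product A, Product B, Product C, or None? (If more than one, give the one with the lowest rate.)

Total debts = (40 + 95 + 420 + 680 + 135 + 130) = 1,500; DTI = 1,500/4,400 = 34.1%.
Reserves = 3,320/680 = 4.9 months.
Product A: score 816 ≥ 680; DTI 34.1% ≤ 40% → qualifies.
Product B: score 816 ≥ 640; DTI 34.1% ≤ 36%; reserves 4.9 ≥ 2 mo → qualifies.
Product C: score 816 ≥ 600; DTI 34.1% ≤ 40%; employment 32 ≥ 18 mo → qualifies.
Qualifying: Product A, Product B, Product C. Lowest rate is 6.14% → Product A.

Product A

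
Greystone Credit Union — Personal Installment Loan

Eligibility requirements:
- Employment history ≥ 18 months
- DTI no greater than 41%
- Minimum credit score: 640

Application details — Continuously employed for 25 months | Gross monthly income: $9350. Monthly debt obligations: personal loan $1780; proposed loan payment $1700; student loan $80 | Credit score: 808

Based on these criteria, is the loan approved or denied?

Employment 25 ≥ 18 months
Total monthly debts = (1,780 + 1,700 + 80) = 3,560. Debt-to-income = 3,560/9,350 = 38.1% — meets 41% limit
Credit score 808 ≥ 640 (meets)
All criteria satisfied.

Approved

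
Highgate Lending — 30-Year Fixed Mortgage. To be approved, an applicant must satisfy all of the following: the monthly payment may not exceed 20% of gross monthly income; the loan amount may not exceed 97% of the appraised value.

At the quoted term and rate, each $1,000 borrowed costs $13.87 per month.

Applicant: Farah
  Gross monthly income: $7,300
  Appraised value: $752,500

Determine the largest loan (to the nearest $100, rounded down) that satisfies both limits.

Payment cap: 20% × $7,300 = $1,460/month.
At $13.87 per $1,000, that supports 1,460/13.87 × 1,000 ≈ $105,263 → $105,200.
LTV cap: 97% × $752,500 = $729,925 → $729,900.
Binding constraint: payment-to-income.

$105,200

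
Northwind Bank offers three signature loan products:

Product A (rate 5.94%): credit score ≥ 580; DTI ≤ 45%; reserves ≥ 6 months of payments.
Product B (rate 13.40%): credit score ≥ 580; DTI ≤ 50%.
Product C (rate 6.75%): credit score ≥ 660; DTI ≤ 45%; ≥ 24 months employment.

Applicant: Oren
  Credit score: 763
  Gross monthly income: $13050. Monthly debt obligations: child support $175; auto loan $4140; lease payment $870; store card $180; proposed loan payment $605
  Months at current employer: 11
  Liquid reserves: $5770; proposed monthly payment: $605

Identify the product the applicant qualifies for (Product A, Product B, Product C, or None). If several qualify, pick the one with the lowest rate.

Product B

Total debts = (175 + 4,140 + 870 + 180 + 605) = 5,970; DTI = 5,970/13,050 = 45.7%.
Reserves = 5,770/605 = 9.5 months.
Product A: score 763 ≥ 580; DTI 45.7% > 45%; reserves 9.5 ≥ 6 mo → does not qualify.
Product B: score 763 ≥ 580; DTI 45.7% ≤ 50% → qualifies.
Product C: score 763 ≥ 660; DTI 45.7% > 45%; employment 11 < 24 mo → does not qualify.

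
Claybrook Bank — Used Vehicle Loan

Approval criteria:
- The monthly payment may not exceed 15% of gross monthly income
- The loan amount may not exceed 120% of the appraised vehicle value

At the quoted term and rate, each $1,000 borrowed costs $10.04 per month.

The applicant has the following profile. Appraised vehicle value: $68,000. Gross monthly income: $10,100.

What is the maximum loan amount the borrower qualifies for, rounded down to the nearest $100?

$81,600

Payment cap: 15% × $10,100 = $1,515/month.
At $10.04 per $1,000, that supports 1,515/10.04 × 1,000 ≈ $150,896 → $150,800.
LTV cap: 120% × $68,000 = $81,600 → $81,600.
Binding constraint: loan-to-value.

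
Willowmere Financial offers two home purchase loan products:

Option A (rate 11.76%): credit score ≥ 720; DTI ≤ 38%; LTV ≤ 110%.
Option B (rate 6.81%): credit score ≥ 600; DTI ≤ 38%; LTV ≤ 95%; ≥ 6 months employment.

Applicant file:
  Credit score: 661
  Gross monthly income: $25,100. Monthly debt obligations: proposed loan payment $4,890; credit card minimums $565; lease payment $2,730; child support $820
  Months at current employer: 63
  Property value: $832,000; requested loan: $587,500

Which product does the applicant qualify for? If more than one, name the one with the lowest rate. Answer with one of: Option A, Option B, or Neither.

Total debts = (4,890 + 565 + 2,730 + 820) = 9,005; DTI = 9,005/25,100 = 35.9%.
LTV = 587,500/832,000 = 70.6%.
Option A: score 661 < 720; DTI 35.9% ≤ 38%; LTV 70.6% ≤ 110% → does not qualify.
Option B: score 661 ≥ 600; DTI 35.9% ≤ 38%; LTV 70.6% ≤ 95%; employment 63 ≥ 6 mo → qualifies.

Option B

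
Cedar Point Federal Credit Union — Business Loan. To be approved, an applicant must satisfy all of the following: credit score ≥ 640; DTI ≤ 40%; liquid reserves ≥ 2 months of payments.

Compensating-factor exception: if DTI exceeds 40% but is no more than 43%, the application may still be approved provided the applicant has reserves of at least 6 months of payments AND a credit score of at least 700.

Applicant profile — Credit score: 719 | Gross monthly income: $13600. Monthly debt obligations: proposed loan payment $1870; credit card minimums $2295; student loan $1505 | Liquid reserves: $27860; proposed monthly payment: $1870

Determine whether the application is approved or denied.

Approved

Credit score 719 ≥ 640 (meets base)
Total debts = (1,870 + 2,295 + 1,505) = 5,670. DTI = 5,670/13,600 = 41.7% > 40% — standard DTI limit exceeded.
Reserves = 27,860/1,870 = 14.9 months ≥ 2
DTI 41.7% is within the 40%–43% exception band; checking compensating factors.
Override check — reserves: 14.9 mo (ok); score: 719 (ok).
Both compensating conditions met → exception applies.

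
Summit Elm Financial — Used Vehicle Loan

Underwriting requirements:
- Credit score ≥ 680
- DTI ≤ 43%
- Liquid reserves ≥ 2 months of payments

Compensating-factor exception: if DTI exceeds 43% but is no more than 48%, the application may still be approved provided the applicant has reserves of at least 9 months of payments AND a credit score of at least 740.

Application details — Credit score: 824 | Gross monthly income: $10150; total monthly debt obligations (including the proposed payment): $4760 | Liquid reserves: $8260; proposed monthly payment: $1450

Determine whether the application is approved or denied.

Denied

Credit score 824 ≥ 680 (meets base)
DTI = 4,760/10,150 = 46.9% > 43% — standard DTI limit exceeded.
Reserves: 8,260 ÷ 1,450 = 5.7 months (meets 2-month minimum)
46.9% falls in the override range (43%–48%), so the compensating-factor test applies.
Reserves 5.7 < 9 months; credit score 824 ≥ 740.
Compensating-factor requirement not fully met.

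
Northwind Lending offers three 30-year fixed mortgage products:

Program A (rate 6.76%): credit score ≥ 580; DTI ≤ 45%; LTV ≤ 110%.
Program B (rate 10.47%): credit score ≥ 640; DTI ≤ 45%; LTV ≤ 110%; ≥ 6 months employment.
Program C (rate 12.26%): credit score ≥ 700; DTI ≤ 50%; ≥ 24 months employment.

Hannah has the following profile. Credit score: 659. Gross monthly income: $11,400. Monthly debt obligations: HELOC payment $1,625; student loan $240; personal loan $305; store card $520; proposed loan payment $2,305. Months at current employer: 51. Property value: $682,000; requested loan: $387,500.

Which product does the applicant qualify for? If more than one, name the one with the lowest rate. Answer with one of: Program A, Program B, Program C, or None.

Total debts = (1,625 + 240 + 305 + 520 + 2,305) = 4,995; DTI = 4,995/11,400 = 43.8%.
LTV = 387,500/682,000 = 56.8%.
Program A: score 659 ≥ 580; DTI 43.8% ≤ 45%; LTV 56.8% ≤ 110% → qualifies.
Program B: score 659 ≥ 640; DTI 43.8% ≤ 45%; LTV 56.8% ≤ 110%; employment 51 ≥ 6 mo → qualifies.
Program C: score 659 < 700; DTI 43.8% ≤ 50%; employment 51 ≥ 24 mo → does not qualify.
Qualifying: Program A, Program B. Lowest rate is 6.76% → Program A.

Program A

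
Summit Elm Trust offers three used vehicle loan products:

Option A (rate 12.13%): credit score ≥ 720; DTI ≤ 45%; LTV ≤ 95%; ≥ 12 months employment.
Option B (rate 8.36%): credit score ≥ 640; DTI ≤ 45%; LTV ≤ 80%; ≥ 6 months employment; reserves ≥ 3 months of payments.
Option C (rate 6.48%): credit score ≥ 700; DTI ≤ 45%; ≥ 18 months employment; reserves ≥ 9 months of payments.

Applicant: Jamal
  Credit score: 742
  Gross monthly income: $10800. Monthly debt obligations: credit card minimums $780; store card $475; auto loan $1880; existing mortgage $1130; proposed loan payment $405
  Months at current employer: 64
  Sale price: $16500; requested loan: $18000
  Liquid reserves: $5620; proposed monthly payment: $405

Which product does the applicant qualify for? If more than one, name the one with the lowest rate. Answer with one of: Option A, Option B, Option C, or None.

Total debts = (780 + 475 + 1,880 + 1,130 + 405) = 4,670; DTI = 4,670/10,800 = 43.2%.
LTV = 18,000/16,500 = 109.1%.
Reserves = 5,620/405 = 13.9 months.
Option A: score 742 ≥ 720; DTI 43.2% ≤ 45%; LTV 109.1% > 95%; employment 64 ≥ 12 mo → does not qualify.
Option B: score 742 ≥ 640; DTI 43.2% ≤ 45%; LTV 109.1% > 80%; employment 64 ≥ 6 mo; reserves 13.9 ≥ 3 mo → does not qualify.
Option C: score 742 ≥ 700; DTI 43.2% ≤ 45%; employment 64 ≥ 18 mo; reserves 13.9 ≥ 9 mo → qualifies.

Option C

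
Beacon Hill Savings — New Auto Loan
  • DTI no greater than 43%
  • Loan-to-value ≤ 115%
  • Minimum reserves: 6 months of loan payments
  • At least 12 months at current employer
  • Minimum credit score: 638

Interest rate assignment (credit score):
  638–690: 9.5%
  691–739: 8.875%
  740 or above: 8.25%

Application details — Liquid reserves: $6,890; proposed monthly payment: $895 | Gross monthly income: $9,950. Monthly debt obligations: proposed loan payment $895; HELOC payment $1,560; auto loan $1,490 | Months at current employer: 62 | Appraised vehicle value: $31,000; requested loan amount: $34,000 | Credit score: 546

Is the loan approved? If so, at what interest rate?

Denied

Credit score 546 < 638 (below minimum)
Total monthly debts = (895 + 1,560 + 1,490) = 3,945. DTI: 3,945 ÷ 9,950 = 39.6%, within the 43% cap
Reserves: 6,890 ÷ 895 = 7.7 months (meets 6-month minimum)
LTV: 34,000 ÷ 31,000 = 109.7%, within 115% cap
Employment 62 ≥ 12 months
Not all requirements met → denied.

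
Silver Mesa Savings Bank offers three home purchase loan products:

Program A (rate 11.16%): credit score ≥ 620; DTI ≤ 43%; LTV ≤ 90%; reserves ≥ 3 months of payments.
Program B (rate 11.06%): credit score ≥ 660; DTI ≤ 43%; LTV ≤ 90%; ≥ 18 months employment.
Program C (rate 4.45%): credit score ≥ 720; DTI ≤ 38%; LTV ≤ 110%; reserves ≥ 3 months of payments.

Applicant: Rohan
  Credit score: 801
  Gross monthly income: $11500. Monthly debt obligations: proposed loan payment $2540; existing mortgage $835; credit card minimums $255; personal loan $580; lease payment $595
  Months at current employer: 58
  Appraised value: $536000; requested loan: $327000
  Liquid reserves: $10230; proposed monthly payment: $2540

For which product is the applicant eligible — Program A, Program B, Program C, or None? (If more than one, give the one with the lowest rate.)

Total debts = (2,540 + 835 + 255 + 580 + 595) = 4,805; DTI = 4,805/11,500 = 41.8%.
LTV = 327,000/536,000 = 61%.
Reserves = 10,230/2,540 = 4.0 months.
Program A: score 801 ≥ 620; DTI 41.8% ≤ 43%; LTV 61% ≤ 90%; reserves 4.0 ≥ 3 mo → qualifies.
Program B: score 801 ≥ 660; DTI 41.8% ≤ 43%; LTV 61% ≤ 90%; employment 58 ≥ 18 mo → qualifies.
Program C: score 801 ≥ 720; DTI 41.8% > 38%; LTV 61% ≤ 110%; reserves 4.0 ≥ 3 mo → does not qualify.
Qualifying: Program A, Program B. Lowest rate is 11.06% → Program B.

Program B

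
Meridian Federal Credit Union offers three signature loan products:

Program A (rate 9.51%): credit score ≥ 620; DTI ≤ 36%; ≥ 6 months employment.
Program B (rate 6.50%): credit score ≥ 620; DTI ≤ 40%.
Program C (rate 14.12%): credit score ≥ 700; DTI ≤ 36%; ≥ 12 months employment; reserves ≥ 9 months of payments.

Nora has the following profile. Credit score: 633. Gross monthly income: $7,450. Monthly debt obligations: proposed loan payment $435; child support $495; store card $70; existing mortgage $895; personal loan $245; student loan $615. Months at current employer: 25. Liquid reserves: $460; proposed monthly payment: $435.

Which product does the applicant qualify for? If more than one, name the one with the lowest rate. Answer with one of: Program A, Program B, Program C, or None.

Total debts = (435 + 495 + 70 + 895 + 245 + 615) = 2,755; DTI = 2,755/7,450 = 37%.
Reserves = 460/435 = 1.1 months.
Program A: score 633 ≥ 620; DTI 37% > 36%; employment 25 ≥ 6 mo → does not qualify.
Program B: score 633 ≥ 620; DTI 37% ≤ 40% → qualifies.
Program C: score 633 < 700; DTI 37% > 36%; employment 25 ≥ 12 mo; reserves 1.1 < 9 mo → does not qualify.

Program B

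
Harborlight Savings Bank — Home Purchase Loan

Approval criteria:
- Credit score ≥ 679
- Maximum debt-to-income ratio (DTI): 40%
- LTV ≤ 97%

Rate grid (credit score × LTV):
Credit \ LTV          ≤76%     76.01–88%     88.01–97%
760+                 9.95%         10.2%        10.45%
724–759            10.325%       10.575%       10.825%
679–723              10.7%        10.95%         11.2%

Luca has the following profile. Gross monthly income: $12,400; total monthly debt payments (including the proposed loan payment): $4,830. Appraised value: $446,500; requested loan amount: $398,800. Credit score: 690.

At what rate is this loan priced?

11.2%

Credit score 690 ≥ 679; DTI: 4,830 ÷ 12,400 = 39%, within the 40% cap
LTV: 398,800 ÷ 446,500 = 89.3%, within 97% cap
Credit 690 → row 679–723; LTV 89.3% → column 88.01–97%. Grid cell → 11.2%.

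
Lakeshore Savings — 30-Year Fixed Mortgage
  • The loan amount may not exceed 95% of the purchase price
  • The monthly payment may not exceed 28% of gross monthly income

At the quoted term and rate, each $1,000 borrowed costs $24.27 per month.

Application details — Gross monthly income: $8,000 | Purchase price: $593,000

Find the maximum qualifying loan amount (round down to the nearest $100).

Payment cap: 28% × $8,000 = $2,240/month.
At $24.27 per $1,000, that supports 2,240/24.27 × 1,000 ≈ $92,295 → $92,200.
LTV cap: 95% × $593,000 = $563,350 → $563,300.
Binding constraint: payment-to-income.

$92,200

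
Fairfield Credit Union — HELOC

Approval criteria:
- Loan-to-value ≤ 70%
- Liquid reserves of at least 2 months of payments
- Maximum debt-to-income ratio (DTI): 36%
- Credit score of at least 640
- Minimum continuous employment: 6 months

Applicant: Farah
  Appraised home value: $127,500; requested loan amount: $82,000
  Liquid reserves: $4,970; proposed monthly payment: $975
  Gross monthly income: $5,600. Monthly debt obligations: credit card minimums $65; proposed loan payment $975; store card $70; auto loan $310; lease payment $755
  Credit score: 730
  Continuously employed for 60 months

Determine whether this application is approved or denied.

Loan-to-value = 82,000/127,500 = 64.3% — pass (70% max)
Reserves: 4,970 ÷ 975 = 5.1 months (meets 2-month minimum)
Total monthly debts = (65 + 975 + 70 + 310 + 755) = 2,175. DTI = 2,175/5,600 = 38.8% > 36%
Credit score 730 ≥ 640 (meets)
Employment 60 ≥ 6 months
Fails on DTI.

Denied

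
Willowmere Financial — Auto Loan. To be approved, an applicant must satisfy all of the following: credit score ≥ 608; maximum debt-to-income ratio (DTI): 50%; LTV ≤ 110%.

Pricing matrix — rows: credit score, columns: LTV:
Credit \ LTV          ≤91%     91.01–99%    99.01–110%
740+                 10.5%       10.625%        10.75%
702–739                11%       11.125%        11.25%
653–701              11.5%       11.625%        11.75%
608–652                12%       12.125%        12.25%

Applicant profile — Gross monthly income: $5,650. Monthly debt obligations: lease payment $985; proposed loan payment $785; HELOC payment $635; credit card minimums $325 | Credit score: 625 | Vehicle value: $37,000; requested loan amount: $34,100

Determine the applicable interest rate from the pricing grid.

12.125%

Credit score 625 ≥ 608; Total monthly debts = (985 + 785 + 635 + 325) = 2,730. DTI: 2,730 ÷ 5,650 = 48.3%, within the 50% cap
Loan-to-value = 34,100/37,000 = 92.2% — pass (110% max)
Row: 625 falls in 608–652. Column: 92.2% falls in 91.01–99%. Rate = 12.125%.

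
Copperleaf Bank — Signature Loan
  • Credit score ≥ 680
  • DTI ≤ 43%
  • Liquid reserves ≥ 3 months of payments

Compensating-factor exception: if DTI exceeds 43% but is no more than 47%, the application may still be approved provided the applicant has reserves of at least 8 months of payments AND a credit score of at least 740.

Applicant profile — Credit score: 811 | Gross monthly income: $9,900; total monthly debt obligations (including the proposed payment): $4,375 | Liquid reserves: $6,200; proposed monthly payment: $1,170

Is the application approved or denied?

Denied

Credit score 811 ≥ 680 (meets base)
DTI = 4,375/9,900 = 44.2% > 43% — standard DTI limit exceeded.
Liquid reserves cover 6,200/1,170 = 5.3 months — ≥ 3 required
DTI 44.2% is within the 43%–47% exception band; checking compensating factors.
Override check — reserves: 5.3 mo (short of 8); score: 811 (ok).
Compensating-factor requirement not fully met.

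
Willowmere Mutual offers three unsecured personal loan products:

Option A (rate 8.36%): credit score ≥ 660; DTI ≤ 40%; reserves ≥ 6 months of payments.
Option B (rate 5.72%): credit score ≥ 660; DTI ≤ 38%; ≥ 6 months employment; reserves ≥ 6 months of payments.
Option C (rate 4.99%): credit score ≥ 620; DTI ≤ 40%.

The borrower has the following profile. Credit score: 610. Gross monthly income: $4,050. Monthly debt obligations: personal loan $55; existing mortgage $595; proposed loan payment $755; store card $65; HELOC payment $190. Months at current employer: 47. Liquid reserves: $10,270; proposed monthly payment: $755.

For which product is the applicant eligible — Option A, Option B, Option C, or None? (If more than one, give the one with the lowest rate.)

Total debts = (55 + 595 + 755 + 65 + 190) = 1,660; DTI = 1,660/4,050 = 41%.
Reserves = 10,270/755 = 13.6 months.
Option A: score 610 < 660; DTI 41% > 40%; reserves 13.6 ≥ 6 mo → does not qualify.
Option B: score 610 < 660; DTI 41% > 38%; employment 47 ≥ 6 mo; reserves 13.6 ≥ 6 mo → does not qualify.
Option C: score 610 < 620; DTI 41% > 40% → does not qualify.

None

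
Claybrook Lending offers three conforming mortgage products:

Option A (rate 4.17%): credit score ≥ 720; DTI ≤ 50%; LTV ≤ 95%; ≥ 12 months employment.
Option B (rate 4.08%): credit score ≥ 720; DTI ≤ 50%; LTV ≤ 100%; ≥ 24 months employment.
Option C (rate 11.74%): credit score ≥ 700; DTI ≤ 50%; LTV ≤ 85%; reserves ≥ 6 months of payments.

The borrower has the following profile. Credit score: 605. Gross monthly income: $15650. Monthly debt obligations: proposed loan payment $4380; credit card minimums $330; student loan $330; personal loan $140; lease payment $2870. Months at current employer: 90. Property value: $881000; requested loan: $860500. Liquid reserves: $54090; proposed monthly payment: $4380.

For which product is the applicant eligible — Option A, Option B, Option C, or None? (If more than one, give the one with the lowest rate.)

Total debts = (4,380 + 330 + 330 + 140 + 2,870) = 8,050; DTI = 8,050/15,650 = 51.4%.
LTV = 860,500/881,000 = 97.7%.
Reserves = 54,090/4,380 = 12.3 months.
Option A: score 605 < 720; DTI 51.4% > 50%; LTV 97.7% > 95%; employment 90 ≥ 12 mo → does not qualify.
Option B: score 605 < 720; DTI 51.4% > 50%; LTV 97.7% ≤ 100%; employment 90 ≥ 24 mo → does not qualify.
Option C: score 605 < 700; DTI 51.4% > 50%; LTV 97.7% > 85%; reserves 12.3 ≥ 6 mo → does not qualify.

None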